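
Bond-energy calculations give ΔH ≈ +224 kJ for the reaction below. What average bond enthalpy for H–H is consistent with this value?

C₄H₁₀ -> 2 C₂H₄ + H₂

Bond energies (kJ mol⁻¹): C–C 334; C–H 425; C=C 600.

D(H–H) ≈ 428 kJ/mol

Let D be the H–H bond energy.
Σ(broken) = 3×334 + 10×425 = 5252
Σ(formed) = 8×425 + 2×600 + 1×D = 4600 + D
ΔH = Σ(broken) − Σ(formed) = (5252) − (4600 + D) = +652 − D
Setting this equal to +224 kJ gives D = 428 kJ/mol.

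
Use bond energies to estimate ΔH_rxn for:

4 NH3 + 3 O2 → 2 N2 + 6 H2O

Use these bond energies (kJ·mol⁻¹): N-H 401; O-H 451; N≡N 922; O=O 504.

Bonds broken (reactants):
  N-H: 12 × 401 = 4812
  O=O: 3 × 504 = 1512
  Σ(broken) = 6324 kJ
Bonds formed (products):
  N≡N: 2 × 922 = 1844
  O-H: 12 × 451 = 5412
  Σ(formed) = 7256 kJ
ΔH = Σ(broken) − Σ(formed) = 6324 − 7256 = −932 kJ

ΔH ≈ −932 kJ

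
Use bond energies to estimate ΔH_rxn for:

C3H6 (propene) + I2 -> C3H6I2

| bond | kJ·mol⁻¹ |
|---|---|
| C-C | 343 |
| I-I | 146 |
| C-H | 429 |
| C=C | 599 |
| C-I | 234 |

ΔH ≈ −66 kJ

Bonds broken (reactants):
  C-C: 1 × 343 = 343
  C-H: 6 × 429 = 2574
  C=C: 1 × 599 = 599
  I-I: 1 × 146 = 146
  Σ(broken) = 3662 kJ
Bonds formed (products):
  C-C: 2 × 343 = 686
  C-H: 6 × 429 = 2574
  C-I: 2 × 234 = 468
  Σ(formed) = 3728 kJ
ΔH = Σ(broken) − Σ(formed) = 3662 − 3728 = −66 kJ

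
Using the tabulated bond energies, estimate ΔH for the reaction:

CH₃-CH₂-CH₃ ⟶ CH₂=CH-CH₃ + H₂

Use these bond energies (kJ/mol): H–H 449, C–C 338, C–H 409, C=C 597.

Bonds broken (reactants):
  C–C: 2 × 338 = 676
  C–H: 8 × 409 = 3272
  Σ(broken) = 3948 kJ
Bonds formed (products):
  C–C: 1 × 338 = 338
  C–H: 6 × 409 = 2454
  C=C: 1 × 597 = 597
  H–H: 1 × 449 = 449
  Σ(formed) = 3838 kJ
ΔH = Σ(broken) − Σ(formed) = 3948 − 3838 = +110 kJ

ΔH ≈ +110 kJ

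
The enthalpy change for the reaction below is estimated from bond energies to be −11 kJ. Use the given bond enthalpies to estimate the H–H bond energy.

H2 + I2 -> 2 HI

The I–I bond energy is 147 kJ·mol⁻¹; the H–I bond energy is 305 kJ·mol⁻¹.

Let D be the H–H bond energy.
Σ(broken) = 1×D + 1×147 = 147 + D
Σ(formed) = 2×305 = 610
ΔH = Σ(broken) − Σ(formed) = (147 + D) − (610) = −463 + D
Setting this equal to −11 kJ gives D = 452 kJ/mol.

D(H–H) ≈ 452 kJ/mol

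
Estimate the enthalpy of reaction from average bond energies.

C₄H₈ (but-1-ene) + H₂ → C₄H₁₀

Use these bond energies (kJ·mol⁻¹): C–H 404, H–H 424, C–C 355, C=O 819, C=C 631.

Bonds broken (reactants):
  C–C: 2 × 355 = 710
  C–H: 8 × 404 = 3232
  C=C: 1 × 631 = 631
  H–H: 1 × 424 = 424
  Σ(broken) = 4997 kJ
Bonds formed (products):
  C–C: 3 × 355 = 1065
  C–H: 10 × 404 = 4040
  Σ(formed) = 5105 kJ
ΔH = Σ(broken) − Σ(formed) = 4997 − 5105 = −108 kJ

ΔH ≈ −108 kJ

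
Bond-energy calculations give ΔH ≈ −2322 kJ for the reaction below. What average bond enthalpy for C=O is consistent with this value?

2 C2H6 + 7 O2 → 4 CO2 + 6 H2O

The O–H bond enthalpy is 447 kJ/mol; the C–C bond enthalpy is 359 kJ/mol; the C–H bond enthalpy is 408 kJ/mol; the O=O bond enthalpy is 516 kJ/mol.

Let D be the C=O bond energy.
Σ(broken) = 2×359 + 12×408 + 7×516 = 9226
Σ(formed) = 8×D + 12×447 = 5364 + 8D
ΔH = Σ(broken) − Σ(formed) = (9226) − (5364 + 8D) = +3862 − 8D
Setting this equal to −2322 kJ gives 8D = 6184, so D = 773 kJ/mol.

D(C=O) ≈ 773 kJ/mol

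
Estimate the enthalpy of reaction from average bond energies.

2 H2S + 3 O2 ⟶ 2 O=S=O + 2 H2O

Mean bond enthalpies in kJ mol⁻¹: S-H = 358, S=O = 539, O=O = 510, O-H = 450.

ΔH ≈ −994 kJ

Bonds broken (reactants):
  O=O: 3 × 510 = 1530
  S-H: 4 × 358 = 1432
  Σ(broken) = 2962 kJ
Bonds formed (products):
  O-H: 4 × 450 = 1800
  S=O: 4 × 539 = 2156
  Σ(formed) = 3956 kJ
ΔH = Σ(broken) − Σ(formed) = 2962 − 3956 = −994 kJ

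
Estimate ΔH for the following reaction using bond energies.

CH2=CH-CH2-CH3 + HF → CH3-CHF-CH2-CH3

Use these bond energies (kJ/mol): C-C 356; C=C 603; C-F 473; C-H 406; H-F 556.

ΔH ≈ −76 kJ

Bonds broken (reactants):
  C-C: 2 × 356 = 712
  C-H: 8 × 406 = 3248
  C=C: 1 × 603 = 603
  H-F: 1 × 556 = 556
  Σ(broken) = 5119 kJ
Bonds formed (products):
  C-C: 3 × 356 = 1068
  C-F: 1 × 473 = 473
  C-H: 9 × 406 = 3654
  Σ(formed) = 5195 kJ
ΔH = Σ(broken) − Σ(formed) = 5119 − 5195 = −76 kJ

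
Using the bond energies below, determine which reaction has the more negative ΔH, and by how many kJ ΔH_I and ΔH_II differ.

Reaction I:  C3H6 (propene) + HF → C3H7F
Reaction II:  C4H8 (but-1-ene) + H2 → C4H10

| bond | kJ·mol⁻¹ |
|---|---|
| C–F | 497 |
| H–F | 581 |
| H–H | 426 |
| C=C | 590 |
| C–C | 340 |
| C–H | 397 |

Reaction I:
  Bonds broken (reactants):
    C–C: 1 × 340 = 340
    C–H: 6 × 397 = 2382
    C=C: 1 × 590 = 590
    H–F: 1 × 581 = 581
    Σ(broken) = 3893 kJ
  Bonds formed (products):
    C–C: 2 × 340 = 680
    C–F: 1 × 497 = 497
    C–H: 7 × 397 = 2779
    Σ(formed) = 3956 kJ
  ΔH_I = 3893 − 3956 = −63 kJ
Reaction II:
  Bonds broken (reactants):
    C–C: 2 × 340 = 680
    C–H: 8 × 397 = 3176
    C=C: 1 × 590 = 590
    H–H: 1 × 426 = 426
    Σ(broken) = 4872 kJ
  Bonds formed (products):
    C–C: 3 × 340 = 1020
    C–H: 10 × 397 = 3970
    Σ(formed) = 4990 kJ
  ΔH_II = 4872 − 4990 = −118 kJ
ΔH_I − ΔH_II = +55 kJ, so reaction II has the more negative ΔH; |ΔH_I − ΔH_II| = 55 kJ.

Reaction II, by 55 kJ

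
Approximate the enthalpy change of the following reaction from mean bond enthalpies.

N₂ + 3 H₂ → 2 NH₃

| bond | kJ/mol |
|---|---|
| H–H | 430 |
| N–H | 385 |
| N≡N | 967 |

Bonds broken (reactants):
  H–H: 3 × 430 = 1290
  N≡N: 1 × 967 = 967
  Σ(broken) = 2257 kJ
Bonds formed (products):
  N–H: 6 × 385 = 2310
  Σ(formed) = 2310 kJ
ΔH = Σ(broken) − Σ(formed) = 2257 − 2310 = −53 kJ

ΔH ≈ −53 kJ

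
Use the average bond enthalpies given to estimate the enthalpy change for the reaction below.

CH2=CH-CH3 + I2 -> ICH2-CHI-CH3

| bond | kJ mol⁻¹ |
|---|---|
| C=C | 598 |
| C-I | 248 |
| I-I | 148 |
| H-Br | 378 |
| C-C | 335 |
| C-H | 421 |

Bonds broken (reactants):
  C-C: 1 × 335 = 335
  C-H: 6 × 421 = 2526
  C=C: 1 × 598 = 598
  I-I: 1 × 148 = 148
  Σ(broken) = 3607 kJ
Bonds formed (products):
  C-C: 2 × 335 = 670
  C-H: 6 × 421 = 2526
  C-I: 2 × 248 = 496
  Σ(formed) = 3692 kJ
ΔH = Σ(broken) − Σ(formed) = 3607 − 3692 = −85 kJ

ΔH ≈ −85 kJ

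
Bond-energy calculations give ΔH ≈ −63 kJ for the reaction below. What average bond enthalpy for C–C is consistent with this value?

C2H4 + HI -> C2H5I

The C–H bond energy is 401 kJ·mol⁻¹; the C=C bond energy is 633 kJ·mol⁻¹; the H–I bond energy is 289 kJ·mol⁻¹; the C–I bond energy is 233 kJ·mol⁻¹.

Let D be the C–C bond energy.
Σ(broken) = 4×401 + 1×633 + 1×289 = 2526
Σ(formed) = 1×D + 5×401 + 1×233 = 2238 + D
ΔH = Σ(broken) − Σ(formed) = (2526) − (2238 + D) = +288 − D
Setting this equal to −63 kJ gives D = 351 kJ/mol.

D(C–C) ≈ 351 kJ/mol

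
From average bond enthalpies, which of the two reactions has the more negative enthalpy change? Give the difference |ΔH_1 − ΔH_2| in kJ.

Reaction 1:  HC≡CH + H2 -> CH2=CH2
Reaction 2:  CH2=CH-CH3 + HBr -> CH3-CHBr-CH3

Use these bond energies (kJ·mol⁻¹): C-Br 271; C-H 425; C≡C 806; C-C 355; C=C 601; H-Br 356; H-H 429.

Reaction 1:
  Bonds broken (reactants):
    C≡C: 1 × 806 = 806
    C-H: 2 × 425 = 850
    H-H: 1 × 429 = 429
    Σ(broken) = 2085 kJ
  Bonds formed (products):
    C-H: 4 × 425 = 1700
    C=C: 1 × 601 = 601
    Σ(formed) = 2301 kJ
  ΔH_1 = 2085 − 2301 = −216 kJ
Reaction 2:
  Bonds broken (reactants):
    C-C: 1 × 355 = 355
    C-H: 6 × 425 = 2550
    C=C: 1 × 601 = 601
    H-Br: 1 × 356 = 356
    Σ(broken) = 3862 kJ
  Bonds formed (products):
    C-Br: 1 × 271 = 271
    C-C: 2 × 355 = 710
    C-H: 7 × 425 = 2975
    Σ(formed) = 3956 kJ
  ΔH_2 = 3862 − 3956 = −94 kJ
ΔH_1 − ΔH_2 = −122 kJ, so reaction 1 has the more negative ΔH; |ΔH_1 − ΔH_2| = 122 kJ.

Reaction 1, by 122 kJ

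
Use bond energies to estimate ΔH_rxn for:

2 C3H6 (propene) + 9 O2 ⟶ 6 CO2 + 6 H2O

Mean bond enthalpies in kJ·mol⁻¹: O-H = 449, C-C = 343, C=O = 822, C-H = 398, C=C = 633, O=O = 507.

Bonds broken (reactants):
  C-C: 2 × 343 = 686
  C-H: 12 × 398 = 4776
  C=C: 2 × 633 = 1266
  O=O: 9 × 507 = 4563
  Σ(broken) = 11291 kJ
Bonds formed (products):
  C=O: 12 × 822 = 9864
  O-H: 12 × 449 = 5388
  Σ(formed) = 15252 kJ
ΔH = Σ(broken) − Σ(formed) = 11291 − 15252 = −3961 kJ

ΔH ≈ −3961 kJ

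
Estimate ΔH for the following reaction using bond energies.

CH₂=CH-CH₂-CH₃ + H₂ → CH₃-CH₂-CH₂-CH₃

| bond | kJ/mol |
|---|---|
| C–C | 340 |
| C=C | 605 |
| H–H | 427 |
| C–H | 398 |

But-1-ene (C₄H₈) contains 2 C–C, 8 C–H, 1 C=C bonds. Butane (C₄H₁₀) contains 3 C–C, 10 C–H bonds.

ΔH ≈ −104 kJ

Bonds broken (reactants):
  C–C: 2 × 340 = 680
  C–H: 8 × 398 = 3184
  C=C: 1 × 605 = 605
  H–H: 1 × 427 = 427
  Σ(broken) = 4896 kJ
Bonds formed (products):
  C–C: 3 × 340 = 1020
  C–H: 10 × 398 = 3980
  Σ(formed) = 5000 kJ
ΔH = Σ(broken) − Σ(formed) = 4896 − 5000 = −104 kJ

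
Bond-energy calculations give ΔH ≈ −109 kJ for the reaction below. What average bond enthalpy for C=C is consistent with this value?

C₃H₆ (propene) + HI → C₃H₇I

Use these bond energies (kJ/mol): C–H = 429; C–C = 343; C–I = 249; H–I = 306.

D(C=C) ≈ 606 kJ/mol

Let D be the C=C bond energy.
Σ(broken) = 1×343 + 6×429 + 1×D + 1×306 = 3223 + D
Σ(formed) = 2×343 + 7×429 + 1×249 = 3938
ΔH = Σ(broken) − Σ(formed) = (3223 + D) − (3938) = −715 + D
Setting this equal to −109 kJ gives D = 606 kJ/mol.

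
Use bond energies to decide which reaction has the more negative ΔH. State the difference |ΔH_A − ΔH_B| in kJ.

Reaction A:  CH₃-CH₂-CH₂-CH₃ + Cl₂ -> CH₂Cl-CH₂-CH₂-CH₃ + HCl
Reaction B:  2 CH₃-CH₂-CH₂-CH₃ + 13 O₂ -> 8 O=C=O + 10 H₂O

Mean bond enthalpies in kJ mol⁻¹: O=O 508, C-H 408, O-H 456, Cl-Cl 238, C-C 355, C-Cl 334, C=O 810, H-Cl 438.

Reaction A:
  Bonds broken (reactants):
    C-C: 3 × 355 = 1065
    C-H: 10 × 408 = 4080
    Cl-Cl: 1 × 238 = 238
    Σ(broken) = 5383 kJ
  Bonds formed (products):
    C-C: 3 × 355 = 1065
    C-Cl: 1 × 334 = 334
    C-H: 9 × 408 = 3672
    H-Cl: 1 × 438 = 438
    Σ(formed) = 5509 kJ
  ΔH_A = 5383 − 5509 = −126 kJ
Reaction B:
  Bonds broken (reactants):
    C-C: 6 × 355 = 2130
    C-H: 20 × 408 = 8160
    O=O: 13 × 508 = 6604
    Σ(broken) = 16894 kJ
  Bonds formed (products):
    C=O: 16 × 810 = 12960
    O-H: 20 × 456 = 9120
    Σ(formed) = 22080 kJ
  ΔH_B = 16894 − 22080 = −5186 kJ
ΔH_A − ΔH_B = +5060 kJ, so reaction B has the more negative ΔH; |ΔH_A − ΔH_B| = 5060 kJ.

Reaction B, by 5060 kJ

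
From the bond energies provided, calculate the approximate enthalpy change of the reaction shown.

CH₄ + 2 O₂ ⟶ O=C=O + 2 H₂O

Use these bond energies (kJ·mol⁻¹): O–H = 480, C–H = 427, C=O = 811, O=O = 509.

ΔH ≈ −816 kJ

Bonds broken (reactants):
  C–H: 4 × 427 = 1708
  O=O: 2 × 509 = 1018
  Σ(broken) = 2726 kJ
Bonds formed (products):
  C=O: 2 × 811 = 1622
  O–H: 4 × 480 = 1920
  Σ(formed) = 3542 kJ
ΔH = Σ(broken) − Σ(formed) = 2726 − 3542 = −816 kJ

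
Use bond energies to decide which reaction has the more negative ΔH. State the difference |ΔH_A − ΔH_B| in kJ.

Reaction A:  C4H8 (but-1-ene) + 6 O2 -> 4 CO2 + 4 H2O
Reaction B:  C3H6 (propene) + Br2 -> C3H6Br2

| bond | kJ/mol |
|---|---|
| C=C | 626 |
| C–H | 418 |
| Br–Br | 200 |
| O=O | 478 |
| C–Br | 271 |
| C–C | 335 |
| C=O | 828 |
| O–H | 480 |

Reaction A:
  Bonds broken (reactants):
    C–C: 2 × 335 = 670
    C–H: 8 × 418 = 3344
    C=C: 1 × 626 = 626
    O=O: 6 × 478 = 2868
    Σ(broken) = 7508 kJ
  Bonds formed (products):
    C=O: 8 × 828 = 6624
    O–H: 8 × 480 = 3840
    Σ(formed) = 10464 kJ
  ΔH_A = 7508 − 10464 = −2956 kJ
Reaction B:
  Bonds broken (reactants):
    Br–Br: 1 × 200 = 200
    C–C: 1 × 335 = 335
    C–H: 6 × 418 = 2508
    C=C: 1 × 626 = 626
    Σ(broken) = 3669 kJ
  Bonds formed (products):
    C–Br: 2 × 271 = 542
    C–C: 2 × 335 = 670
    C–H: 6 × 418 = 2508
    Σ(formed) = 3720 kJ
  ΔH_B = 3669 − 3720 = −51 kJ
ΔH_A − ΔH_B = −2905 kJ, so reaction A has the more negative ΔH; |ΔH_A − ΔH_B| = 2905 kJ.

Reaction A, by 2905 kJ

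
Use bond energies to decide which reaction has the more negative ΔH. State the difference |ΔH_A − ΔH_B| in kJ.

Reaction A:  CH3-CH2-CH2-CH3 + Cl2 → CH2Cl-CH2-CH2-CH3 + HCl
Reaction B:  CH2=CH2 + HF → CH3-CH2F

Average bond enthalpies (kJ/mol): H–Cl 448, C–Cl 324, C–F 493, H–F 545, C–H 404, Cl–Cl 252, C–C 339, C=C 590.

Reaction A, by 15 kJ

Reaction A:
  Bonds broken (reactants):
    C–C: 3 × 339 = 1017
    C–H: 10 × 404 = 4040
    Cl–Cl: 1 × 252 = 252
    Σ(broken) = 5309 kJ
  Bonds formed (products):
    C–C: 3 × 339 = 1017
    C–Cl: 1 × 324 = 324
    C–H: 9 × 404 = 3636
    H–Cl: 1 × 448 = 448
    Σ(formed) = 5425 kJ
  ΔH_A = 5309 − 5425 = −116 kJ
Reaction B:
  Bonds broken (reactants):
    C–H: 4 × 404 = 1616
    C=C: 1 × 590 = 590
    H–F: 1 × 545 = 545
    Σ(broken) = 2751 kJ
  Bonds formed (products):
    C–C: 1 × 339 = 339
    C–F: 1 × 493 = 493
    C–H: 5 × 404 = 2020
    Σ(formed) = 2852 kJ
  ΔH_B = 2751 − 2852 = −101 kJ
ΔH_A − ΔH_B = −15 kJ, so reaction A has the more negative ΔH; |ΔH_A − ΔH_B| = 15 kJ.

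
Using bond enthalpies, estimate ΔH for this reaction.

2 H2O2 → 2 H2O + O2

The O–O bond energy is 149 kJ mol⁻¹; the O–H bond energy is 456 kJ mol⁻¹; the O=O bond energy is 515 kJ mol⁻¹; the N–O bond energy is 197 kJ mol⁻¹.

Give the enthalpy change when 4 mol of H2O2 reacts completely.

Bonds broken (reactants):
  O–H: 4 × 456 = 1824
  O–O: 2 × 149 = 298
  Σ(broken) = 2122 kJ
Bonds formed (products):
  O–H: 4 × 456 = 1824
  O=O: 1 × 515 = 515
  Σ(formed) = 2339 kJ
ΔH = Σ(broken) − Σ(formed) = 2122 − 2339 = −217 kJ
For 2× the reaction as written: 2 × (−217) = −434 kJ

ΔH = −434 kJ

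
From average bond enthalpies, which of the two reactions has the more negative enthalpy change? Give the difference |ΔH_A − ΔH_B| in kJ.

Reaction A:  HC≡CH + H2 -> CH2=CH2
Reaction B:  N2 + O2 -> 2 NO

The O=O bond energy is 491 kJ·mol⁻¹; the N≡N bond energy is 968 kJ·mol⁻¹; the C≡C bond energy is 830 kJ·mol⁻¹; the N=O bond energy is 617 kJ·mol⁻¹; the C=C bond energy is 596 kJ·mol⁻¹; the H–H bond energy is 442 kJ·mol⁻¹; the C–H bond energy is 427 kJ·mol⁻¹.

Reaction A:
  Bonds broken (reactants):
    C≡C: 1 × 830 = 830
    C–H: 2 × 427 = 854
    H–H: 1 × 442 = 442
    Σ(broken) = 2126 kJ
  Bonds formed (products):
    C–H: 4 × 427 = 1708
    C=C: 1 × 596 = 596
    Σ(formed) = 2304 kJ
  ΔH_A = 2126 − 2304 = −178 kJ
Reaction B:
  Bonds broken (reactants):
    N≡N: 1 × 968 = 968
    O=O: 1 × 491 = 491
    Σ(broken) = 1459 kJ
  Bonds formed (products):
    N=O: 2 × 617 = 1234
    Σ(formed) = 1234 kJ
  ΔH_B = 1459 − 1234 = +225 kJ
ΔH_A − ΔH_B = −403 kJ, so reaction A has the more negative ΔH; |ΔH_A − ΔH_B| = 403 kJ.

Reaction A, by 403 kJ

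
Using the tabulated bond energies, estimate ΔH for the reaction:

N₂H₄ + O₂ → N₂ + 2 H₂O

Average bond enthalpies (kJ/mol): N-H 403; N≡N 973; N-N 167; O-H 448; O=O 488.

ΔH ≈ −498 kJ

Bonds broken (reactants):
  N-H: 4 × 403 = 1612
  N-N: 1 × 167 = 167
  O=O: 1 × 488 = 488
  Σ(broken) = 2267 kJ
Bonds formed (products):
  N≡N: 1 × 973 = 973
  O-H: 4 × 448 = 1792
  Σ(formed) = 2765 kJ
ΔH = Σ(broken) − Σ(formed) = 2267 − 2765 = −498 kJ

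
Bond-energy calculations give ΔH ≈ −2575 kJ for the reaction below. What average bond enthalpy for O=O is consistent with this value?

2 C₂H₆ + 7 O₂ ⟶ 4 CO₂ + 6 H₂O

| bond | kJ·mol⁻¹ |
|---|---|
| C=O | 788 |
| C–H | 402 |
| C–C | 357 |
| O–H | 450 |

Let D be the O=O bond energy.
Σ(broken) = 2×357 + 12×402 + 7×D = 5538 + 7D
Σ(formed) = 8×788 + 12×450 = 11704
ΔH = Σ(broken) − Σ(formed) = (5538 + 7D) − (11704) = −6166 + 7D
Setting this equal to −2575 kJ gives 7D = 3591, so D = 513 kJ/mol.

D(O=O) ≈ 513 kJ/mol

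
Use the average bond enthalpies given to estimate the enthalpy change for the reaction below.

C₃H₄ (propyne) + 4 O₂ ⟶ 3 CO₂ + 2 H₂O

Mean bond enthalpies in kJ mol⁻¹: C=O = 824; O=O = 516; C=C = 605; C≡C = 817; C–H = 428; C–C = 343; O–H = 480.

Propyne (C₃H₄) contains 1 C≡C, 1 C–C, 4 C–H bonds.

Bonds broken (reactants):
  C≡C: 1 × 817 = 817
  C–C: 1 × 343 = 343
  C–H: 4 × 428 = 1712
  O=O: 4 × 516 = 2064
  Σ(broken) = 4936 kJ
Bonds formed (products):
  C=O: 6 × 824 = 4944
  O–H: 4 × 480 = 1920
  Σ(formed) = 6864 kJ
ΔH = Σ(broken) − Σ(formed) = 4936 − 6864 = −1928 kJ

ΔH ≈ −1928 kJ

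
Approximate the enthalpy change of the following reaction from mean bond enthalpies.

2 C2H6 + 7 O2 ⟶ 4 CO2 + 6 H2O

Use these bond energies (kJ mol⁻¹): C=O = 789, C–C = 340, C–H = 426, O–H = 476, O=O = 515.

Bonds broken (reactants):
  C–C: 2 × 340 = 680
  C–H: 12 × 426 = 5112
  O=O: 7 × 515 = 3605
  Σ(broken) = 9397 kJ
Bonds formed (products):
  C=O: 8 × 789 = 6312
  O–H: 12 × 476 = 5712
  Σ(formed) = 12024 kJ
ΔH = Σ(broken) − Σ(formed) = 9397 − 12024 = −2627 kJ

ΔH ≈ −2627 kJ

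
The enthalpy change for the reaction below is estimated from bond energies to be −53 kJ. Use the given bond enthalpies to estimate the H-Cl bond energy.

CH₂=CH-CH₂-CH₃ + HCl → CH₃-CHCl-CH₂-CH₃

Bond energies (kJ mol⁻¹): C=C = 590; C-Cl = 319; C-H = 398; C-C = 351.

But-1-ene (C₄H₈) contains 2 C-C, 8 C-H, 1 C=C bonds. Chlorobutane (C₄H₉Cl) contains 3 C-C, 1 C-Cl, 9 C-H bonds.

Let D be the H-Cl bond energy.
Σ(broken) = 2×351 + 8×398 + 1×590 + 1×D = 4476 + D
Σ(formed) = 3×351 + 1×319 + 9×398 = 4954
ΔH = Σ(broken) − Σ(formed) = (4476 + D) − (4954) = −478 + D
Setting this equal to −53 kJ gives D = 425 kJ/mol.

D(H-Cl) ≈ 425 kJ/mol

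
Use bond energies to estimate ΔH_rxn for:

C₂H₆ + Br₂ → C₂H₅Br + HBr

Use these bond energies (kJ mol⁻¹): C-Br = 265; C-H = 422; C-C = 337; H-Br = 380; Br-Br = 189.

ΔH ≈ −34 kJ

Bonds broken (reactants):
  Br-Br: 1 × 189 = 189
  C-C: 1 × 337 = 337
  C-H: 6 × 422 = 2532
  Σ(broken) = 3058 kJ
Bonds formed (products):
  C-Br: 1 × 265 = 265
  C-C: 1 × 337 = 337
  C-H: 5 × 422 = 2110
  H-Br: 1 × 380 = 380
  Σ(formed) = 3092 kJ
ΔH = Σ(broken) − Σ(formed) = 3058 − 3092 = −34 kJ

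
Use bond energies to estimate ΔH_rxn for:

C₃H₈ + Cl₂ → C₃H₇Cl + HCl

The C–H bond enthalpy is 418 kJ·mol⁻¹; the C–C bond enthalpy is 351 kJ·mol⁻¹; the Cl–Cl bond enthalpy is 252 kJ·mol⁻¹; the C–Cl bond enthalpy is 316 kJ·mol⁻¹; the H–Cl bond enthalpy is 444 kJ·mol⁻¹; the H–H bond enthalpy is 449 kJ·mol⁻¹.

ΔH ≈ −90 kJ

Bonds broken (reactants):
  C–C: 2 × 351 = 702
  C–H: 8 × 418 = 3344
  Cl–Cl: 1 × 252 = 252
  Σ(broken) = 4298 kJ
Bonds formed (products):
  C–C: 2 × 351 = 702
  C–Cl: 1 × 316 = 316
  C–H: 7 × 418 = 2926
  H–Cl: 1 × 444 = 444
  Σ(formed) = 4388 kJ
ΔH = Σ(broken) − Σ(formed) = 4298 − 4388 = −90 kJ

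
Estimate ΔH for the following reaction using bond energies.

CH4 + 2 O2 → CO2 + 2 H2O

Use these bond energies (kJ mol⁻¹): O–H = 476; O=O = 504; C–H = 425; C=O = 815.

ΔH ≈ −826 kJ

Bonds broken (reactants):
  C–H: 4 × 425 = 1700
  O=O: 2 × 504 = 1008
  Σ(broken) = 2708 kJ
Bonds formed (products):
  C=O: 2 × 815 = 1630
  O–H: 4 × 476 = 1904
  Σ(formed) = 3534 kJ
ΔH = Σ(broken) − Σ(formed) = 2708 − 3534 = −826 kJ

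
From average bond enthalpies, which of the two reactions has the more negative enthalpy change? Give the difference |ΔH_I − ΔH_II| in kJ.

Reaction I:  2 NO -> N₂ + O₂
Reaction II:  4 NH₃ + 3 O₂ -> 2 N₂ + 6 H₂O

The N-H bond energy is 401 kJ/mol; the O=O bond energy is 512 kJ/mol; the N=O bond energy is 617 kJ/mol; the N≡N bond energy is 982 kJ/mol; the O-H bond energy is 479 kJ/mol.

Reaction I:
  Bonds broken (reactants):
    N=O: 2 × 617 = 1234
    Σ(broken) = 1234 kJ
  Bonds formed (products):
    N≡N: 1 × 982 = 982
    O=O: 1 × 512 = 512
    Σ(formed) = 1494 kJ
  ΔH_I = 1234 − 1494 = −260 kJ
Reaction II:
  Bonds broken (reactants):
    N-H: 12 × 401 = 4812
    O=O: 3 × 512 = 1536
    Σ(broken) = 6348 kJ
  Bonds formed (products):
    N≡N: 2 × 982 = 1964
    O-H: 12 × 479 = 5748
    Σ(formed) = 7712 kJ
  ΔH_II = 6348 − 7712 = −1364 kJ
ΔH_I − ΔH_II = +1104 kJ, so reaction II has the more negative ΔH; |ΔH_I − ΔH_II| = 1104 kJ.

Reaction II, by 1104 kJ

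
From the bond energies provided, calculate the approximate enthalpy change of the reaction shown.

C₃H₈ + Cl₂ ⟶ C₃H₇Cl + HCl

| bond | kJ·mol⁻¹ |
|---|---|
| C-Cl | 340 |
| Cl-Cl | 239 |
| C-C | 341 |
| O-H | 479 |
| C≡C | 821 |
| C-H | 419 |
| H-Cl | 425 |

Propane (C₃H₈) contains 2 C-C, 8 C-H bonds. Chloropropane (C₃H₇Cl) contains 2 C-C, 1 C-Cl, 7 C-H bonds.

Bonds broken (reactants):
  C-C: 2 × 341 = 682
  C-H: 8 × 419 = 3352
  Cl-Cl: 1 × 239 = 239
  Σ(broken) = 4273 kJ
Bonds formed (products):
  C-C: 2 × 341 = 682
  C-Cl: 1 × 340 = 340
  C-H: 7 × 419 = 2933
  H-Cl: 1 × 425 = 425
  Σ(formed) = 4380 kJ
ΔH = Σ(broken) − Σ(formed) = 4273 − 4380 = −107 kJ

ΔH ≈ −107 kJ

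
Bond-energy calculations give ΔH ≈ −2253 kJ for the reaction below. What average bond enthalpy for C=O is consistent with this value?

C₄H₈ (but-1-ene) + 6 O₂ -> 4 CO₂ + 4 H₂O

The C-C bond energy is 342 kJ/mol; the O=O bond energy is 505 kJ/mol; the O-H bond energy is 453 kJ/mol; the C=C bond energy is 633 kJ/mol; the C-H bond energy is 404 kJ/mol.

Let D be the C=O bond energy.
Σ(broken) = 2×342 + 8×404 + 1×633 + 6×505 = 7579
Σ(formed) = 8×D + 8×453 = 3624 + 8D
ΔH = Σ(broken) − Σ(formed) = (7579) − (3624 + 8D) = +3955 − 8D
Setting this equal to −2253 kJ gives 8D = 6208, so D = 776 kJ/mol.

D(C=O) ≈ 776 kJ/mol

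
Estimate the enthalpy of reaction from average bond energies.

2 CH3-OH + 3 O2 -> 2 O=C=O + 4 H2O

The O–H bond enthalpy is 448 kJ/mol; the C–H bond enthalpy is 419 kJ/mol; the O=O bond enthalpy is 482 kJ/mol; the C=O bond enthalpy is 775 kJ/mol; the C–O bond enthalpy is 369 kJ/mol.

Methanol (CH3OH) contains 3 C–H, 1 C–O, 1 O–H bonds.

ΔH ≈ −1090 kJ

Bonds broken (reactants):
  C–H: 6 × 419 = 2514
  C–O: 2 × 369 = 738
  O–H: 2 × 448 = 896
  O=O: 3 × 482 = 1446
  Σ(broken) = 5594 kJ
Bonds formed (products):
  C=O: 4 × 775 = 3100
  O–H: 8 × 448 = 3584
  Σ(formed) = 6684 kJ
ΔH = Σ(broken) − Σ(formed) = 5594 − 6684 = −1090 kJ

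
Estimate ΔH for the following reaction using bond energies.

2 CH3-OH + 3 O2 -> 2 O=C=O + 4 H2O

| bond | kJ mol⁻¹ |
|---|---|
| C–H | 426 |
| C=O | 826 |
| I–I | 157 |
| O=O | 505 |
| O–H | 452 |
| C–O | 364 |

Bonds broken (reactants):
  C–H: 6 × 426 = 2556
  C–O: 2 × 364 = 728
  O–H: 2 × 452 = 904
  O=O: 3 × 505 = 1515
  Σ(broken) = 5703 kJ
Bonds formed (products):
  C=O: 4 × 826 = 3304
  O–H: 8 × 452 = 3616
  Σ(formed) = 6920 kJ
ΔH = Σ(broken) − Σ(formed) = 5703 − 6920 = −1217 kJ

ΔH ≈ −1217 kJ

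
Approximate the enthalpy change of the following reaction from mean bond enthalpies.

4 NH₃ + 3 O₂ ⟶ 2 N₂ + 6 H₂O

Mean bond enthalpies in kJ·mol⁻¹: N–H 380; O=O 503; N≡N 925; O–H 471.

Bonds broken (reactants):
  N–H: 12 × 380 = 4560
  O=O: 3 × 503 = 1509
  Σ(broken) = 6069 kJ
Bonds formed (products):
  N≡N: 2 × 925 = 1850
  O–H: 12 × 471 = 5652
  Σ(formed) = 7502 kJ
ΔH = Σ(broken) − Σ(formed) = 6069 − 7502 = −1433 kJ

ΔH ≈ −1433 kJ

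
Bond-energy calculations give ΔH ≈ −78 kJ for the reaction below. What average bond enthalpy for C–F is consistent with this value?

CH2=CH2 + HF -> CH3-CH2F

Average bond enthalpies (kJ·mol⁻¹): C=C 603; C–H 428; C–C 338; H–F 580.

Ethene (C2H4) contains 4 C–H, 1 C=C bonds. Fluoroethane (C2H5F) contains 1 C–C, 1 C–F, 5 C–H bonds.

D(C–F) ≈ 495 kJ/mol

Let D be the C–F bond energy.
Σ(broken) = 4×428 + 1×603 + 1×580 = 2895
Σ(formed) = 1×338 + 1×D + 5×428 = 2478 + D
ΔH = Σ(broken) − Σ(formed) = (2895) − (2478 + D) = +417 − D
Setting this equal to −78 kJ gives D = 495 kJ/mol.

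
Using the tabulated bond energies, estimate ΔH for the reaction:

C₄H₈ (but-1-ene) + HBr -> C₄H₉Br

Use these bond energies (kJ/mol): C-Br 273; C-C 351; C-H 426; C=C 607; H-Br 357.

Bonds broken (reactants):
  C-C: 2 × 351 = 702
  C-H: 8 × 426 = 3408
  C=C: 1 × 607 = 607
  H-Br: 1 × 357 = 357
  Σ(broken) = 5074 kJ
Bonds formed (products):
  C-Br: 1 × 273 = 273
  C-C: 3 × 351 = 1053
  C-H: 9 × 426 = 3834
  Σ(formed) = 5160 kJ
ΔH = Σ(broken) − Σ(formed) = 5074 − 5160 = −86 kJ

ΔH ≈ −86 kJ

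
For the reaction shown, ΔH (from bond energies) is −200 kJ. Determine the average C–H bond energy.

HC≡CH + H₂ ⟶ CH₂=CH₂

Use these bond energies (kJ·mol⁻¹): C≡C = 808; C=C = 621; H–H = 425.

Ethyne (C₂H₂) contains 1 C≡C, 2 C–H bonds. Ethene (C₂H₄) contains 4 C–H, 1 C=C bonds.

Let D be the C–H bond energy.
Σ(broken) = 1×808 + 2×D + 1×425 = 1233 + 2D
Σ(formed) = 4×D + 1×621 = 621 + 4D
ΔH = Σ(broken) − Σ(formed) = (1233 + 2D) − (621 + 4D) = +612 − 2D
Setting this equal to −200 kJ gives 2D = 812, so D = 406 kJ/mol.

D(C–H) ≈ 406 kJ/mol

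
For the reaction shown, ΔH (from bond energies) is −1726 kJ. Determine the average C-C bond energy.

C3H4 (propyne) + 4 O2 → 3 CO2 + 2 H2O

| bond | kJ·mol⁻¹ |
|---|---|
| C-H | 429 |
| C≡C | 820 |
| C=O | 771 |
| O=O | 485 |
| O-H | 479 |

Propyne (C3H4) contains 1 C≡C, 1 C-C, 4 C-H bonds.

Let D be the C-C bond energy.
Σ(broken) = 1×820 + 1×D + 4×429 + 4×485 = 4476 + D
Σ(formed) = 6×771 + 4×479 = 6542
ΔH = Σ(broken) − Σ(formed) = (4476 + D) − (6542) = −2066 + D
Setting this equal to −1726 kJ gives D = 340 kJ/mol.

D(C-C) ≈ 340 kJ/mol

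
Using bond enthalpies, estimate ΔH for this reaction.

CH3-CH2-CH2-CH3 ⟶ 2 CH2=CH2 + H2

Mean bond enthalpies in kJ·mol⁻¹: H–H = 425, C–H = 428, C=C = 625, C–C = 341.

ΔH ≈ +204 kJ

Bonds broken (reactants):
  C–C: 3 × 341 = 1023
  C–H: 10 × 428 = 4280
  Σ(broken) = 5303 kJ
Bonds formed (products):
  C–H: 8 × 428 = 3424
  C=C: 2 × 625 = 1250
  H–H: 1 × 425 = 425
  Σ(formed) = 5099 kJ
ΔH = Σ(broken) − Σ(formed) = 5303 − 5099 = +204 kJ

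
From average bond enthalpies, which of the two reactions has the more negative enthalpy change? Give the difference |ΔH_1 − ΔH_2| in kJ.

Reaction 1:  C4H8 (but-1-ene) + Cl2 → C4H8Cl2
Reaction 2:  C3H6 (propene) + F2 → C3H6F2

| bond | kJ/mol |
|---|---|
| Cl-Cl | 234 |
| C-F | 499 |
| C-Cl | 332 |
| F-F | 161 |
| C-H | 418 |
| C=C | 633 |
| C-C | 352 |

Reaction 2, by 407 kJ

Reaction 1:
  Bonds broken (reactants):
    C-C: 2 × 352 = 704
    C-H: 8 × 418 = 3344
    C=C: 1 × 633 = 633
    Cl-Cl: 1 × 234 = 234
    Σ(broken) = 4915 kJ
  Bonds formed (products):
    C-C: 3 × 352 = 1056
    C-Cl: 2 × 332 = 664
    C-H: 8 × 418 = 3344
    Σ(formed) = 5064 kJ
  ΔH_1 = 4915 − 5064 = −149 kJ
Reaction 2:
  Bonds broken (reactants):
    C-C: 1 × 352 = 352
    C-H: 6 × 418 = 2508
    C=C: 1 × 633 = 633
    F-F: 1 × 161 = 161
    Σ(broken) = 3654 kJ
  Bonds formed (products):
    C-C: 2 × 352 = 704
    C-F: 2 × 499 = 998
    C-H: 6 × 418 = 2508
    Σ(formed) = 4210 kJ
  ΔH_2 = 3654 − 4210 = −556 kJ
ΔH_1 − ΔH_2 = +407 kJ, so reaction 2 has the more negative ΔH; |ΔH_1 − ΔH_2| = 407 kJ.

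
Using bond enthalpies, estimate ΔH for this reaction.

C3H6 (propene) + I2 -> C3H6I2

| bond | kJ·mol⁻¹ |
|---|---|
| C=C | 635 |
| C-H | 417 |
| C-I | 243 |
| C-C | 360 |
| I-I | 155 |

Bonds broken (reactants):
  C-C: 1 × 360 = 360
  C-H: 6 × 417 = 2502
  C=C: 1 × 635 = 635
  I-I: 1 × 155 = 155
  Σ(broken) = 3652 kJ
Bonds formed (products):
  C-C: 2 × 360 = 720
  C-H: 6 × 417 = 2502
  C-I: 2 × 243 = 486
  Σ(formed) = 3708 kJ
ΔH = Σ(broken) − Σ(formed) = 3652 − 3708 = −56 kJ

ΔH ≈ −56 kJ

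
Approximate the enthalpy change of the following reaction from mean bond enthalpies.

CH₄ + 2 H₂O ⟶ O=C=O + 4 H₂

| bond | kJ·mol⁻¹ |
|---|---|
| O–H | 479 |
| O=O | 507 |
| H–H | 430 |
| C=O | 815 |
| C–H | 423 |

ΔH ≈ +258 kJ

Bonds broken (reactants):
  C–H: 4 × 423 = 1692
  O–H: 4 × 479 = 1916
  Σ(broken) = 3608 kJ
Bonds formed (products):
  C=O: 2 × 815 = 1630
  H–H: 4 × 430 = 1720
  Σ(formed) = 3350 kJ
ΔH = Σ(broken) − Σ(formed) = 3608 − 3350 = +258 kJ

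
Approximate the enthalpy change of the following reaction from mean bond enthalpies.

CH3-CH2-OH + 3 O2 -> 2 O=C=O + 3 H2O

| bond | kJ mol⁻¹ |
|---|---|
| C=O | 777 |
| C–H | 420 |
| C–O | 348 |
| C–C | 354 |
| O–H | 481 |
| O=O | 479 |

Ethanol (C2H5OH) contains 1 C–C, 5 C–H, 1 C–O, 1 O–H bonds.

Bonds broken (reactants):
  C–C: 1 × 354 = 354
  C–H: 5 × 420 = 2100
  C–O: 1 × 348 = 348
  O–H: 1 × 481 = 481
  O=O: 3 × 479 = 1437
  Σ(broken) = 4720 kJ
Bonds formed (products):
  C=O: 4 × 777 = 3108
  O–H: 6 × 481 = 2886
  Σ(formed) = 5994 kJ
ΔH = Σ(broken) − Σ(formed) = 4720 − 5994 = −1274 kJ

ΔH ≈ −1274 kJ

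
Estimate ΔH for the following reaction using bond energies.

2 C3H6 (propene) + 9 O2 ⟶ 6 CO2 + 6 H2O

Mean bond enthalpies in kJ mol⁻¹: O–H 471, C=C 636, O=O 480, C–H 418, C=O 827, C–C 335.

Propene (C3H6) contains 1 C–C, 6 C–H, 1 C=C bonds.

ΔH ≈ −4298 kJ

Bonds broken (reactants):
  C–C: 2 × 335 = 670
  C–H: 12 × 418 = 5016
  C=C: 2 × 636 = 1272
  O=O: 9 × 480 = 4320
  Σ(broken) = 11278 kJ
Bonds formed (products):
  C=O: 12 × 827 = 9924
  O–H: 12 × 471 = 5652
  Σ(formed) = 15576 kJ
ΔH = Σ(broken) − Σ(formed) = 11278 − 15576 = −4298 kJ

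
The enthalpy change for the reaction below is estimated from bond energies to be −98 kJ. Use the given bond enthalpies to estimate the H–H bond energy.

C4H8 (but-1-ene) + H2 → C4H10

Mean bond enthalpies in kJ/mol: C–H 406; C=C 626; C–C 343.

Let D be the H–H bond energy.
Σ(broken) = 2×343 + 8×406 + 1×626 + 1×D = 4560 + D
Σ(formed) = 3×343 + 10×406 = 5089
ΔH = Σ(broken) − Σ(formed) = (4560 + D) − (5089) = −529 + D
Setting this equal to −98 kJ gives D = 431 kJ/mol.

D(H–H) ≈ 431 kJ/mol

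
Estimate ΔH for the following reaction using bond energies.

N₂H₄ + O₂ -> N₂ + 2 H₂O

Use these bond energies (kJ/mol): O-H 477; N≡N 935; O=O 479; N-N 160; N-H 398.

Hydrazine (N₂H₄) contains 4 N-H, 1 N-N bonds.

ΔH ≈ −612 kJ

Bonds broken (reactants):
  N-H: 4 × 398 = 1592
  N-N: 1 × 160 = 160
  O=O: 1 × 479 = 479
  Σ(broken) = 2231 kJ
Bonds formed (products):
  N≡N: 1 × 935 = 935
  O-H: 4 × 477 = 1908
  Σ(formed) = 2843 kJ
ΔH = Σ(broken) − Σ(formed) = 2231 − 2843 = −612 kJ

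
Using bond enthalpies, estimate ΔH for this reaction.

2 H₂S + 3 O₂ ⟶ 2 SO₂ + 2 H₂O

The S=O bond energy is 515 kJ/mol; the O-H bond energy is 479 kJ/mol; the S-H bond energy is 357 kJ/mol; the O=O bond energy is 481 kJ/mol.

Bonds broken (reactants):
  O=O: 3 × 481 = 1443
  S-H: 4 × 357 = 1428
  Σ(broken) = 2871 kJ
Bonds formed (products):
  O-H: 4 × 479 = 1916
  S=O: 4 × 515 = 2060
  Σ(formed) = 3976 kJ
ΔH = Σ(broken) − Σ(formed) = 2871 − 3976 = −1105 kJ

ΔH ≈ −1105 kJ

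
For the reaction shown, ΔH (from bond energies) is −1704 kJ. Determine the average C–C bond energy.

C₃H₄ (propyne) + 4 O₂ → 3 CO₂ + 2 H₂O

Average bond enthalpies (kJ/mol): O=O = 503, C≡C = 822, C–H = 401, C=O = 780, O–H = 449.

Let D be the C–C bond energy.
Σ(broken) = 1×822 + 1×D + 4×401 + 4×503 = 4438 + D
Σ(formed) = 6×780 + 4×449 = 6476
ΔH = Σ(broken) − Σ(formed) = (4438 + D) − (6476) = −2038 + D
Setting this equal to −1704 kJ gives D = 334 kJ/mol.

D(C–C) ≈ 334 kJ/mol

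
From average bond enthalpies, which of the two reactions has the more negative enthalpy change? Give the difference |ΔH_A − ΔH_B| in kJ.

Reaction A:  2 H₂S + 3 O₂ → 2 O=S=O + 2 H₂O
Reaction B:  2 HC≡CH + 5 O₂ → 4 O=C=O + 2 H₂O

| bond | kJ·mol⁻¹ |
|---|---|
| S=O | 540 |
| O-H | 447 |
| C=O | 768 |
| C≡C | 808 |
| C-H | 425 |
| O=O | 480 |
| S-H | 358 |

Reaction A:
  Bonds broken (reactants):
    O=O: 3 × 480 = 1440
    S-H: 4 × 358 = 1432
    Σ(broken) = 2872 kJ
  Bonds formed (products):
    O-H: 4 × 447 = 1788
    S=O: 4 × 540 = 2160
    Σ(formed) = 3948 kJ
  ΔH_A = 2872 − 3948 = −1076 kJ
Reaction B:
  Bonds broken (reactants):
    C≡C: 2 × 808 = 1616
    C-H: 4 × 425 = 1700
    O=O: 5 × 480 = 2400
    Σ(broken) = 5716 kJ
  Bonds formed (products):
    C=O: 8 × 768 = 6144
    O-H: 4 × 447 = 1788
    Σ(formed) = 7932 kJ
  ΔH_B = 5716 − 7932 = −2216 kJ
ΔH_A − ΔH_B = +1140 kJ, so reaction B has the more negative ΔH; |ΔH_A − ΔH_B| = 1140 kJ.

Reaction B, by 1140 kJ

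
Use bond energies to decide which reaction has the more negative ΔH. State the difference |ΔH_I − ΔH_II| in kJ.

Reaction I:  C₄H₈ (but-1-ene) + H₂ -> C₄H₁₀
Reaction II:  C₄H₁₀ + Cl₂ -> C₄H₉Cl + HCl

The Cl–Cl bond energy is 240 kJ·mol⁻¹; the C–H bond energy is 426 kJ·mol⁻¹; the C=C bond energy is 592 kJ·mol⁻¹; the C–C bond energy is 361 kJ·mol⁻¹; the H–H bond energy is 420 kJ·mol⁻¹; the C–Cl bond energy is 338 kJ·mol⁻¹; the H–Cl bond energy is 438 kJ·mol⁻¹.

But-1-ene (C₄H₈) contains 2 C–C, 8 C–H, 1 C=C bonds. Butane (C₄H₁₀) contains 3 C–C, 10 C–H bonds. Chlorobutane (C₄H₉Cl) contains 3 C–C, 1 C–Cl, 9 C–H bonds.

Reaction I:
  Bonds broken (reactants):
    C–C: 2 × 361 = 722
    C–H: 8 × 426 = 3408
    C=C: 1 × 592 = 592
    H–H: 1 × 420 = 420
    Σ(broken) = 5142 kJ
  Bonds formed (products):
    C–C: 3 × 361 = 1083
    C–H: 10 × 426 = 4260
    Σ(formed) = 5343 kJ
  ΔH_I = 5142 − 5343 = −201 kJ
Reaction II:
  Bonds broken (reactants):
    C–C: 3 × 361 = 1083
    C–H: 10 × 426 = 4260
    Cl–Cl: 1 × 240 = 240
    Σ(broken) = 5583 kJ
  Bonds formed (products):
    C–C: 3 × 361 = 1083
    C–Cl: 1 × 338 = 338
    C–H: 9 × 426 = 3834
    H–Cl: 1 × 438 = 438
    Σ(formed) = 5693 kJ
  ΔH_II = 5583 − 5693 = −110 kJ
ΔH_I − ΔH_II = −91 kJ, so reaction I has the more negative ΔH; |ΔH_I − ΔH_II| = 91 kJ.

Reaction I, by 91 kJ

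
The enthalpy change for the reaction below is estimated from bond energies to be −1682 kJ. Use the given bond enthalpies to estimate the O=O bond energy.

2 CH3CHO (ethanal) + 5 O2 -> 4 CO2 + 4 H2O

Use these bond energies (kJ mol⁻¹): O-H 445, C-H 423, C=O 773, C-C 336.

D(O=O) ≈ 492 kJ/mol

Let D be the O=O bond energy.
Σ(broken) = 2×336 + 8×423 + 2×773 + 5×D = 5602 + 5D
Σ(formed) = 8×773 + 8×445 = 9744
ΔH = Σ(broken) − Σ(formed) = (5602 + 5D) − (9744) = −4142 + 5D
Setting this equal to −1682 kJ gives 5D = 2460, so D = 492 kJ/mol.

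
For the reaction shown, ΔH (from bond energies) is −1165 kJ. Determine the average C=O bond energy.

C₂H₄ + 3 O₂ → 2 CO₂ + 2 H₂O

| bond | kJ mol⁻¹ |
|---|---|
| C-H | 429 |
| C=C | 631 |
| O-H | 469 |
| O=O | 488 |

D(C=O) ≈ 775 kJ/mol

Let D be the C=O bond energy.
Σ(broken) = 4×429 + 1×631 + 3×488 = 3811
Σ(formed) = 4×D + 4×469 = 1876 + 4D
ΔH = Σ(broken) − Σ(formed) = (3811) − (1876 + 4D) = +1935 − 4D
Setting this equal to −1165 kJ gives 4D = 3100, so D = 775 kJ/mol.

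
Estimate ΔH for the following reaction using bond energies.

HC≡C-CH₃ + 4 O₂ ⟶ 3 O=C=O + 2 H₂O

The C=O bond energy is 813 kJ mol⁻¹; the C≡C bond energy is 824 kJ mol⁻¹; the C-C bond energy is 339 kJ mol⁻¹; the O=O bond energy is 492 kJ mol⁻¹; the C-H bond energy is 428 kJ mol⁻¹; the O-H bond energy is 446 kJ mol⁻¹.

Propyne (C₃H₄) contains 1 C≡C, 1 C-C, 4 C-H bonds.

ΔH ≈ −1819 kJ

Bonds broken (reactants):
  C≡C: 1 × 824 = 824
  C-C: 1 × 339 = 339
  C-H: 4 × 428 = 1712
  O=O: 4 × 492 = 1968
  Σ(broken) = 4843 kJ
Bonds formed (products):
  C=O: 6 × 813 = 4878
  O-H: 4 × 446 = 1784
  Σ(formed) = 6662 kJ
ΔH = Σ(broken) − Σ(formed) = 4843 − 6662 = −1819 kJ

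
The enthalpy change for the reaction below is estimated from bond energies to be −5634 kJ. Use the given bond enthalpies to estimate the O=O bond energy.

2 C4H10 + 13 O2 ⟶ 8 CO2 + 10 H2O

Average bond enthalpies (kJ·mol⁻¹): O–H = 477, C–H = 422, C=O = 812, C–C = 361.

D(O=O) ≈ 484 kJ/mol

Let D be the O=O bond energy.
Σ(broken) = 6×361 + 20×422 + 13×D = 10606 + 13D
Σ(formed) = 16×812 + 20×477 = 22532
ΔH = Σ(broken) − Σ(formed) = (10606 + 13D) − (22532) = −11926 + 13D
Setting this equal to −5634 kJ gives 13D = 6292, so D = 484 kJ/mol.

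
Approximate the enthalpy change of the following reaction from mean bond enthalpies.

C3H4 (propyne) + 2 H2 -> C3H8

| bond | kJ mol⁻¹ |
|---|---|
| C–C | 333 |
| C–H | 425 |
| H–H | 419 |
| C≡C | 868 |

ΔH ≈ −327 kJ

Bonds broken (reactants):
  C≡C: 1 × 868 = 868
  C–C: 1 × 333 = 333
  C–H: 4 × 425 = 1700
  H–H: 2 × 419 = 838
  Σ(broken) = 3739 kJ
Bonds formed (products):
  C–C: 2 × 333 = 666
  C–H: 8 × 425 = 3400
  Σ(formed) = 4066 kJ
ΔH = Σ(broken) − Σ(formed) = 3739 − 4066 = −327 kJ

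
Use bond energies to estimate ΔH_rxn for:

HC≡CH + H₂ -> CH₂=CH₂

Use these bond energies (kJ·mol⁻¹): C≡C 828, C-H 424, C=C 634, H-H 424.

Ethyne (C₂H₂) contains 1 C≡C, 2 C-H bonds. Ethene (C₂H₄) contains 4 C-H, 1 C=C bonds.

ΔH ≈ −230 kJ

Bonds broken (reactants):
  C≡C: 1 × 828 = 828
  C-H: 2 × 424 = 848
  H-H: 1 × 424 = 424
  Σ(broken) = 2100 kJ
Bonds formed (products):
  C-H: 4 × 424 = 1696
  C=C: 1 × 634 = 634
  Σ(formed) = 2330 kJ
ΔH = Σ(broken) − Σ(formed) = 2100 − 2330 = −230 kJ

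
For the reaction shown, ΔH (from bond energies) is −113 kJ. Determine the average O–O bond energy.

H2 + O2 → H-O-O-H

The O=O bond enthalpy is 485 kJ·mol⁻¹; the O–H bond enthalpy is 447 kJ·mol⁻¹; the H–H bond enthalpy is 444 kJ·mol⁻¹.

D(O–O) ≈ 148 kJ/mol

Let D be the O–O bond energy.
Σ(broken) = 1×444 + 1×485 = 929
Σ(formed) = 2×447 + 1×D = 894 + D
ΔH = Σ(broken) − Σ(formed) = (929) − (894 + D) = +35 − D
Setting this equal to −113 kJ gives D = 148 kJ/mol.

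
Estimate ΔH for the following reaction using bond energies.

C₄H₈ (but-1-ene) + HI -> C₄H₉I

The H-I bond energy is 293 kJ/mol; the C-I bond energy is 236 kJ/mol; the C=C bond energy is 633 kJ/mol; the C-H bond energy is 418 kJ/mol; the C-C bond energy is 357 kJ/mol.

ΔH ≈ −85 kJ

Bonds broken (reactants):
  C-C: 2 × 357 = 714
  C-H: 8 × 418 = 3344
  C=C: 1 × 633 = 633
  H-I: 1 × 293 = 293
  Σ(broken) = 4984 kJ
Bonds formed (products):
  C-C: 3 × 357 = 1071
  C-H: 9 × 418 = 3762
  C-I: 1 × 236 = 236
  Σ(formed) = 5069 kJ
ΔH = Σ(broken) − Σ(formed) = 4984 − 5069 = −85 kJ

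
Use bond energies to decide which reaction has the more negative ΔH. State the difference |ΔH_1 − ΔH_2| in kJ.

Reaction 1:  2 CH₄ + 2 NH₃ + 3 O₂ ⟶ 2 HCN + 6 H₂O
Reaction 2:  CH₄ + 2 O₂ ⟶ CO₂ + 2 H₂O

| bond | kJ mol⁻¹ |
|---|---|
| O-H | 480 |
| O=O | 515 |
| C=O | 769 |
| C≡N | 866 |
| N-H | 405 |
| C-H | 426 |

Reaction 1, by 237 kJ

Reaction 1:
  Bonds broken (reactants):
    C-H: 8 × 426 = 3408
    N-H: 6 × 405 = 2430
    O=O: 3 × 515 = 1545
    Σ(broken) = 7383 kJ
  Bonds formed (products):
    C≡N: 2 × 866 = 1732
    C-H: 2 × 426 = 852
    O-H: 12 × 480 = 5760
    Σ(formed) = 8344 kJ
  ΔH_1 = 7383 − 8344 = −961 kJ
Reaction 2:
  Bonds broken (reactants):
    C-H: 4 × 426 = 1704
    O=O: 2 × 515 = 1030
    Σ(broken) = 2734 kJ
  Bonds formed (products):
    C=O: 2 × 769 = 1538
    O-H: 4 × 480 = 1920
    Σ(formed) = 3458 kJ
  ΔH_2 = 2734 − 3458 = −724 kJ
ΔH_1 − ΔH_2 = −237 kJ, so reaction 1 has the more negative ΔH; |ΔH_1 − ΔH_2| = 237 kJ.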